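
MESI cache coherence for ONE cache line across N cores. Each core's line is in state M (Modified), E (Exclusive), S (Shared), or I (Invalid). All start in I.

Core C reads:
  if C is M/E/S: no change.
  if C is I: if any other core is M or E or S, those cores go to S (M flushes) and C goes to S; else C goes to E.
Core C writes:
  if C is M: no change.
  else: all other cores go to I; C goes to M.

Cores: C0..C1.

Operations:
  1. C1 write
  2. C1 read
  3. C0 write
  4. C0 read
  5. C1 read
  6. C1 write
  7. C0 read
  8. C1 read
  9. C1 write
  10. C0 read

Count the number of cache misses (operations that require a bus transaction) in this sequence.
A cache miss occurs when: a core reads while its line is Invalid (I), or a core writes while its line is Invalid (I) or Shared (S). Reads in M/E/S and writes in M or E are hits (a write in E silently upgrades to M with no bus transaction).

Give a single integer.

Op 1: C1 write [C1 write: invalidate none -> C1=M] -> [I,M] [MISS #1: write from I]
Op 2: C1 read [C1 read: already in M, no change] -> [I,M] [hit: read from M]
Op 3: C0 write [C0 write: invalidate ['C1=M'] -> C0=M] -> [M,I] [MISS #2: write from I]
Op 4: C0 read [C0 read: already in M, no change] -> [M,I] [hit: read from M]
Op 5: C1 read [C1 read from I: others=['C0=M'] -> C1=S, others downsized to S] -> [S,S] [MISS #3: read from I]
Op 6: C1 write [C1 write: invalidate ['C0=S'] -> C1=M] -> [I,M] [MISS #4: write from S]
Op 7: C0 read [C0 read from I: others=['C1=M'] -> C0=S, others downsized to S] -> [S,S] [MISS #5: read from I]
Op 8: C1 read [C1 read: already in S, no change] -> [S,S] [hit: read from S]
Op 9: C1 write [C1 write: invalidate ['C0=S'] -> C1=M] -> [I,M] [MISS #6: write from S]
Op 10: C0 read [C0 read from I: others=['C1=M'] -> C0=S, others downsized to S] -> [S,S] [MISS #7: read from I]

Answer: 7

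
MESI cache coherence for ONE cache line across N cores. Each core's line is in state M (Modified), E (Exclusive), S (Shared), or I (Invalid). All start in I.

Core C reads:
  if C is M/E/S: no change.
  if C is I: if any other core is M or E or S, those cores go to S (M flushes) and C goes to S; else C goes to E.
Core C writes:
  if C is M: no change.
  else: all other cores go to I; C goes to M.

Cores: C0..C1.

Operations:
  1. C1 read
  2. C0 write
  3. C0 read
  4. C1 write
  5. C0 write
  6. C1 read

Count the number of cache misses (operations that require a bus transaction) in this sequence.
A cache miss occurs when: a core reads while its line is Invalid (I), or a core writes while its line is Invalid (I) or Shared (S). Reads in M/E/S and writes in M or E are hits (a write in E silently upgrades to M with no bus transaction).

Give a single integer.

Answer: 5

Derivation:
Op 1: C1 read [C1 read from I: no other sharers -> C1=E (exclusive)] -> [I,E] [MISS #1: read from I]
Op 2: C0 write [C0 write: invalidate ['C1=E'] -> C0=M] -> [M,I] [MISS #2: write from I]
Op 3: C0 read [C0 read: already in M, no change] -> [M,I] [hit: read from M]
Op 4: C1 write [C1 write: invalidate ['C0=M'] -> C1=M] -> [I,M] [MISS #3: write from I]
Op 5: C0 write [C0 write: invalidate ['C1=M'] -> C0=M] -> [M,I] [MISS #4: write from I]
Op 6: C1 read [C1 read from I: others=['C0=M'] -> C1=S, others downsized to S] -> [S,S] [MISS #5: read from I]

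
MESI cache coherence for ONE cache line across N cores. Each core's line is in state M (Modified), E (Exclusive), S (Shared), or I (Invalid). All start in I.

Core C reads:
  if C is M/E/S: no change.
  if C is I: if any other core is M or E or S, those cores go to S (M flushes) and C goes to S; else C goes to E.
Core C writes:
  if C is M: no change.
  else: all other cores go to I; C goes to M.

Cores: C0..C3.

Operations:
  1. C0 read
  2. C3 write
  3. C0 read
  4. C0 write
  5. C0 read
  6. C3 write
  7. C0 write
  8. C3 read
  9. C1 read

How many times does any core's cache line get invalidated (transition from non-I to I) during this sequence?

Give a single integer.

Answer: 4

Derivation:
Op 1: C0 read [C0 read from I: no other sharers -> C0=E (exclusive)] -> [E,I,I,I] (invalidations this op: 0; running total: 0)
Op 2: C3 write [C3 write: invalidate ['C0=E'] -> C3=M] -> [I,I,I,M] (invalidations this op: 1; running total: 1)
Op 3: C0 read [C0 read from I: others=['C3=M'] -> C0=S, others downsized to S] -> [S,I,I,S] (invalidations this op: 0; running total: 1)
Op 4: C0 write [C0 write: invalidate ['C3=S'] -> C0=M] -> [M,I,I,I] (invalidations this op: 1; running total: 2)
Op 5: C0 read [C0 read: already in M, no change] -> [M,I,I,I] (invalidations this op: 0; running total: 2)
Op 6: C3 write [C3 write: invalidate ['C0=M'] -> C3=M] -> [I,I,I,M] (invalidations this op: 1; running total: 3)
Op 7: C0 write [C0 write: invalidate ['C3=M'] -> C0=M] -> [M,I,I,I] (invalidations this op: 1; running total: 4)
Op 8: C3 read [C3 read from I: others=['C0=M'] -> C3=S, others downsized to S] -> [S,I,I,S] (invalidations this op: 0; running total: 4)
Op 9: C1 read [C1 read from I: others=['C0=S', 'C3=S'] -> C1=S, others downsized to S] -> [S,S,I,S] (invalidations this op: 0; running total: 4)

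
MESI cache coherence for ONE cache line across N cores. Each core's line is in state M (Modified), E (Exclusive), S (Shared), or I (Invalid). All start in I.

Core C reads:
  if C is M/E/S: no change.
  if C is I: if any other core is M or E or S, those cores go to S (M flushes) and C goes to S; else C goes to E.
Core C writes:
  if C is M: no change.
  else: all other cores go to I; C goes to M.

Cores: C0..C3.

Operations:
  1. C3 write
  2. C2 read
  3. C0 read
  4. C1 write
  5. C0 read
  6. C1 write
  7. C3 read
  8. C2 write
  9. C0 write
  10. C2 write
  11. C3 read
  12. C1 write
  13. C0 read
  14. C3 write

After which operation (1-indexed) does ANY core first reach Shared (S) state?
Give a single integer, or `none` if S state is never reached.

Op 1: C3 write [C3 write: invalidate none -> C3=M] -> [I,I,I,M]
Op 2: C2 read [C2 read from I: others=['C3=M'] -> C2=S, others downsized to S] -> [I,I,S,S]
  -> First S state at op 2; remaining ops need not be traced.

Answer: 2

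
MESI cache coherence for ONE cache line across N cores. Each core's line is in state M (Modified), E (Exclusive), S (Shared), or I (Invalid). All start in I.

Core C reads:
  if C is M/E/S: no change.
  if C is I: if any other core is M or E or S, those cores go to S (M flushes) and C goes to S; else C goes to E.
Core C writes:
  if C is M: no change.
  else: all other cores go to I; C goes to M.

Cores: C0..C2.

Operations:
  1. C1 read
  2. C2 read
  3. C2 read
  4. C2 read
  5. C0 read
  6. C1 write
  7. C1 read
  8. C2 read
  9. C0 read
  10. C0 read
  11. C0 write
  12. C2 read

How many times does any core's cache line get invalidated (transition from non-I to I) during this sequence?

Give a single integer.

Op 1: C1 read [C1 read from I: no other sharers -> C1=E (exclusive)] -> [I,E,I] (invalidations this op: 0; running total: 0)
Op 2: C2 read [C2 read from I: others=['C1=E'] -> C2=S, others downsized to S] -> [I,S,S] (invalidations this op: 0; running total: 0)
Op 3: C2 read [C2 read: already in S, no change] -> [I,S,S] (invalidations this op: 0; running total: 0)
Op 4: C2 read [C2 read: already in S, no change] -> [I,S,S] (invalidations this op: 0; running total: 0)
Op 5: C0 read [C0 read from I: others=['C1=S', 'C2=S'] -> C0=S, others downsized to S] -> [S,S,S] (invalidations this op: 0; running total: 0)
Op 6: C1 write [C1 write: invalidate ['C0=S', 'C2=S'] -> C1=M] -> [I,M,I] (invalidations this op: 2; running total: 2)
Op 7: C1 read [C1 read: already in M, no change] -> [I,M,I] (invalidations this op: 0; running total: 2)
Op 8: C2 read [C2 read from I: others=['C1=M'] -> C2=S, others downsized to S] -> [I,S,S] (invalidations this op: 0; running total: 2)
Op 9: C0 read [C0 read from I: others=['C1=S', 'C2=S'] -> C0=S, others downsized to S] -> [S,S,S] (invalidations this op: 0; running total: 2)
Op 10: C0 read [C0 read: already in S, no change] -> [S,S,S] (invalidations this op: 0; running total: 2)
Op 11: C0 write [C0 write: invalidate ['C1=S', 'C2=S'] -> C0=M] -> [M,I,I] (invalidations this op: 2; running total: 4)
Op 12: C2 read [C2 read from I: others=['C0=M'] -> C2=S, others downsized to S] -> [S,I,S] (invalidations this op: 0; running total: 4)

Answer: 4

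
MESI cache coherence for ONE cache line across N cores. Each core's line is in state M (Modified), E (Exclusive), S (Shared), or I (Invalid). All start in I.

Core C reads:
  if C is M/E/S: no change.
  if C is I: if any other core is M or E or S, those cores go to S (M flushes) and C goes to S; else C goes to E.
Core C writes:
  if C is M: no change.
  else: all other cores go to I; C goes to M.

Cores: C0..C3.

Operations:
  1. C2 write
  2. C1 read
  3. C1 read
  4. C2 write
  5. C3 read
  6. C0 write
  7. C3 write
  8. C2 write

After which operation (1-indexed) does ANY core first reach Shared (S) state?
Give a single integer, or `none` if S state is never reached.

Op 1: C2 write [C2 write: invalidate none -> C2=M] -> [I,I,M,I]
Op 2: C1 read [C1 read from I: others=['C2=M'] -> C1=S, others downsized to S] -> [I,S,S,I]
  -> First S state at op 2; remaining ops need not be traced.

Answer: 2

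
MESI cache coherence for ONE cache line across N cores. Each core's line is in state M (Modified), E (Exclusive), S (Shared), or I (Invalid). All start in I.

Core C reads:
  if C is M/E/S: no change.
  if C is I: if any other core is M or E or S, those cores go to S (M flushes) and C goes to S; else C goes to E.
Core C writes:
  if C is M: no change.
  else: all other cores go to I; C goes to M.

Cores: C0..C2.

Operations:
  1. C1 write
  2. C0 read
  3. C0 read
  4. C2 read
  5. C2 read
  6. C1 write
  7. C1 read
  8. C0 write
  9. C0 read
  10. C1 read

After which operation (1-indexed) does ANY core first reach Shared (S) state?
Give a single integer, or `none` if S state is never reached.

Answer: 2

Derivation:
Op 1: C1 write [C1 write: invalidate none -> C1=M] -> [I,M,I]
Op 2: C0 read [C0 read from I: others=['C1=M'] -> C0=S, others downsized to S] -> [S,S,I]
  -> First S state at op 2; remaining ops need not be traced.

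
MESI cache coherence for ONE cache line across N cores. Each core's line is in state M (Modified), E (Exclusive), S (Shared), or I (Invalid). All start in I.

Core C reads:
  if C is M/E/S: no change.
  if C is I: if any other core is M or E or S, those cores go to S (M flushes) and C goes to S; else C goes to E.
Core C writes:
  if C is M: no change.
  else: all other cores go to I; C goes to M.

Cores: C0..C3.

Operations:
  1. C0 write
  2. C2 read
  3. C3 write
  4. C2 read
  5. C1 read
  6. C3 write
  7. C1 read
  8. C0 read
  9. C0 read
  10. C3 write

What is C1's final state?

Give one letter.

Op 1: C0 write [C0 write: invalidate none -> C0=M] -> [M,I,I,I]
Op 2: C2 read [C2 read from I: others=['C0=M'] -> C2=S, others downsized to S] -> [S,I,S,I]
Op 3: C3 write [C3 write: invalidate ['C0=S', 'C2=S'] -> C3=M] -> [I,I,I,M]
Op 4: C2 read [C2 read from I: others=['C3=M'] -> C2=S, others downsized to S] -> [I,I,S,S]
Op 5: C1 read [C1 read from I: others=['C2=S', 'C3=S'] -> C1=S, others downsized to S] -> [I,S,S,S]
Op 6: C3 write [C3 write: invalidate ['C1=S', 'C2=S'] -> C3=M] -> [I,I,I,M]
Op 7: C1 read [C1 read from I: others=['C3=M'] -> C1=S, others downsized to S] -> [I,S,I,S]
Op 8: C0 read [C0 read from I: others=['C1=S', 'C3=S'] -> C0=S, others downsized to S] -> [S,S,I,S]
Op 9: C0 read [C0 read: already in S, no change] -> [S,S,I,S]
Op 10: C3 write [C3 write: invalidate ['C0=S', 'C1=S'] -> C3=M] -> [I,I,I,M]

Answer: I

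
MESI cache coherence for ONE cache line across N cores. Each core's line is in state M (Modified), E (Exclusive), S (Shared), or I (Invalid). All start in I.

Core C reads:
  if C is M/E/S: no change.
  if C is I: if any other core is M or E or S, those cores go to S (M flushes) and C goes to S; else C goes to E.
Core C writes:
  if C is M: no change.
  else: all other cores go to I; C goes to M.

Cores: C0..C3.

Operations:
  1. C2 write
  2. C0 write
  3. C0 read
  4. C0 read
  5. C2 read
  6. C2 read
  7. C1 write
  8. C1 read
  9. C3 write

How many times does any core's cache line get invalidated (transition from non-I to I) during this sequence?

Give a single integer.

Op 1: C2 write [C2 write: invalidate none -> C2=M] -> [I,I,M,I] (invalidations this op: 0; running total: 0)
Op 2: C0 write [C0 write: invalidate ['C2=M'] -> C0=M] -> [M,I,I,I] (invalidations this op: 1; running total: 1)
Op 3: C0 read [C0 read: already in M, no change] -> [M,I,I,I] (invalidations this op: 0; running total: 1)
Op 4: C0 read [C0 read: already in M, no change] -> [M,I,I,I] (invalidations this op: 0; running total: 1)
Op 5: C2 read [C2 read from I: others=['C0=M'] -> C2=S, others downsized to S] -> [S,I,S,I] (invalidations this op: 0; running total: 1)
Op 6: C2 read [C2 read: already in S, no change] -> [S,I,S,I] (invalidations this op: 0; running total: 1)
Op 7: C1 write [C1 write: invalidate ['C0=S', 'C2=S'] -> C1=M] -> [I,M,I,I] (invalidations this op: 2; running total: 3)
Op 8: C1 read [C1 read: already in M, no change] -> [I,M,I,I] (invalidations this op: 0; running total: 3)
Op 9: C3 write [C3 write: invalidate ['C1=M'] -> C3=M] -> [I,I,I,M] (invalidations this op: 1; running total: 4)

Answer: 4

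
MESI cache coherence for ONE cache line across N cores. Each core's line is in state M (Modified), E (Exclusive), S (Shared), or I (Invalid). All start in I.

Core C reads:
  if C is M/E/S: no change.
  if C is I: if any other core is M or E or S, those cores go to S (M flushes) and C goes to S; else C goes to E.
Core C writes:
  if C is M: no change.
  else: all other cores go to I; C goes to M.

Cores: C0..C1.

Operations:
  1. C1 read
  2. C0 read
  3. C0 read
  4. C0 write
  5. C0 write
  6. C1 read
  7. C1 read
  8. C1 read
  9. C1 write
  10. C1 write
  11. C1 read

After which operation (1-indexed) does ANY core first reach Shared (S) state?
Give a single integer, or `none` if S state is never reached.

Op 1: C1 read [C1 read from I: no other sharers -> C1=E (exclusive)] -> [I,E]
Op 2: C0 read [C0 read from I: others=['C1=E'] -> C0=S, others downsized to S] -> [S,S]
  -> First S state at op 2; remaining ops need not be traced.

Answer: 2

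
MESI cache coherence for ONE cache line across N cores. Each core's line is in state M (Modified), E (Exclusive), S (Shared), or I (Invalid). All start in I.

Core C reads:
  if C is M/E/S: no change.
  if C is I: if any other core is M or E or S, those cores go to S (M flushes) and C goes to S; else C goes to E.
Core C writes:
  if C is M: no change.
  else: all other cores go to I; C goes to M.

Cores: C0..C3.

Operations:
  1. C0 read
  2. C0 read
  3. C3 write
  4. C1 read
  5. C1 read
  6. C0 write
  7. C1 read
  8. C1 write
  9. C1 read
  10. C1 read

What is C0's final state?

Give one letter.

Op 1: C0 read [C0 read from I: no other sharers -> C0=E (exclusive)] -> [E,I,I,I]
Op 2: C0 read [C0 read: already in E, no change] -> [E,I,I,I]
Op 3: C3 write [C3 write: invalidate ['C0=E'] -> C3=M] -> [I,I,I,M]
Op 4: C1 read [C1 read from I: others=['C3=M'] -> C1=S, others downsized to S] -> [I,S,I,S]
Op 5: C1 read [C1 read: already in S, no change] -> [I,S,I,S]
Op 6: C0 write [C0 write: invalidate ['C1=S', 'C3=S'] -> C0=M] -> [M,I,I,I]
Op 7: C1 read [C1 read from I: others=['C0=M'] -> C1=S, others downsized to S] -> [S,S,I,I]
Op 8: C1 write [C1 write: invalidate ['C0=S'] -> C1=M] -> [I,M,I,I]
Op 9: C1 read [C1 read: already in M, no change] -> [I,M,I,I]
Op 10: C1 read [C1 read: already in M, no change] -> [I,M,I,I]

Answer: I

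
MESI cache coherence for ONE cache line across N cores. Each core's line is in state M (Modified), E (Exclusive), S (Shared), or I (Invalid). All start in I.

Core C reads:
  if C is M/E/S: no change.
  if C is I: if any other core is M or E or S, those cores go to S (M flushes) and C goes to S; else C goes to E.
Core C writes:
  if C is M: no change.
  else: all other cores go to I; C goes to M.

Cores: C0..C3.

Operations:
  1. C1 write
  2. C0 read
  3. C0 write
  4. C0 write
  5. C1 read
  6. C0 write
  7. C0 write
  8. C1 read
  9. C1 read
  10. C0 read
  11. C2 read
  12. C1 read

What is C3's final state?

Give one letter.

Op 1: C1 write [C1 write: invalidate none -> C1=M] -> [I,M,I,I]
Op 2: C0 read [C0 read from I: others=['C1=M'] -> C0=S, others downsized to S] -> [S,S,I,I]
Op 3: C0 write [C0 write: invalidate ['C1=S'] -> C0=M] -> [M,I,I,I]
Op 4: C0 write [C0 write: already M (modified), no change] -> [M,I,I,I]
Op 5: C1 read [C1 read from I: others=['C0=M'] -> C1=S, others downsized to S] -> [S,S,I,I]
Op 6: C0 write [C0 write: invalidate ['C1=S'] -> C0=M] -> [M,I,I,I]
Op 7: C0 write [C0 write: already M (modified), no change] -> [M,I,I,I]
Op 8: C1 read [C1 read from I: others=['C0=M'] -> C1=S, others downsized to S] -> [S,S,I,I]
Op 9: C1 read [C1 read: already in S, no change] -> [S,S,I,I]
Op 10: C0 read [C0 read: already in S, no change] -> [S,S,I,I]
Op 11: C2 read [C2 read from I: others=['C0=S', 'C1=S'] -> C2=S, others downsized to S] -> [S,S,S,I]
Op 12: C1 read [C1 read: already in S, no change] -> [S,S,S,I]

Answer: I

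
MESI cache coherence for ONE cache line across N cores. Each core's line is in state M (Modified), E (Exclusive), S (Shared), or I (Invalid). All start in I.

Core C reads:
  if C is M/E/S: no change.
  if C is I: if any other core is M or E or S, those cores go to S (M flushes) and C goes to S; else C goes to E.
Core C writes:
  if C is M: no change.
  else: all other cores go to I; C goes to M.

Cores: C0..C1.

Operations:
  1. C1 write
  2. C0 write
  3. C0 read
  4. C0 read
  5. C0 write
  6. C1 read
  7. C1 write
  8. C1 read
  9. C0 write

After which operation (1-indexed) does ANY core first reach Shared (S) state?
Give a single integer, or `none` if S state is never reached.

Answer: 6

Derivation:
Op 1: C1 write [C1 write: invalidate none -> C1=M] -> [I,M]
Op 2: C0 write [C0 write: invalidate ['C1=M'] -> C0=M] -> [M,I]
Op 3: C0 read [C0 read: already in M, no change] -> [M,I]
Op 4: C0 read [C0 read: already in M, no change] -> [M,I]
Op 5: C0 write [C0 write: already M (modified), no change] -> [M,I]
Op 6: C1 read [C1 read from I: others=['C0=M'] -> C1=S, others downsized to S] -> [S,S]
  -> First S state at op 6; remaining ops need not be traced.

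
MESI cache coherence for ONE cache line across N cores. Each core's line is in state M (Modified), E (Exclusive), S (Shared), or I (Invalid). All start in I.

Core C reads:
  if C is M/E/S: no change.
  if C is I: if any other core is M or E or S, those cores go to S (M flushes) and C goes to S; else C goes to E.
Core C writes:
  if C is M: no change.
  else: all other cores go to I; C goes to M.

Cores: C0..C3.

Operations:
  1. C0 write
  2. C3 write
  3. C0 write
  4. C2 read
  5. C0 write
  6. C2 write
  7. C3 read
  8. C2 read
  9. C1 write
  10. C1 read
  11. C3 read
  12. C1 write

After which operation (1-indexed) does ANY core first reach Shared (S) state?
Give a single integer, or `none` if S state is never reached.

Answer: 4

Derivation:
Op 1: C0 write [C0 write: invalidate none -> C0=M] -> [M,I,I,I]
Op 2: C3 write [C3 write: invalidate ['C0=M'] -> C3=M] -> [I,I,I,M]
Op 3: C0 write [C0 write: invalidate ['C3=M'] -> C0=M] -> [M,I,I,I]
Op 4: C2 read [C2 read from I: others=['C0=M'] -> C2=S, others downsized to S] -> [S,I,S,I]
  -> First S state at op 4; remaining ops need not be traced.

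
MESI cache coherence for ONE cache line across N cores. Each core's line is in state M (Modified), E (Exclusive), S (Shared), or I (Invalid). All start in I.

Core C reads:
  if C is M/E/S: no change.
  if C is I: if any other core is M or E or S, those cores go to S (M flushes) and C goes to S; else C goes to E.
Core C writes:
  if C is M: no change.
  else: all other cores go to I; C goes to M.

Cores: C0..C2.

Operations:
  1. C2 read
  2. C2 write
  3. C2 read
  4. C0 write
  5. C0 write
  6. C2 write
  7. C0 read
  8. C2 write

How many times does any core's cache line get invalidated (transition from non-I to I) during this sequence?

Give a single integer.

Op 1: C2 read [C2 read from I: no other sharers -> C2=E (exclusive)] -> [I,I,E] (invalidations this op: 0; running total: 0)
Op 2: C2 write [C2 write: invalidate none -> C2=M] -> [I,I,M] (invalidations this op: 0; running total: 0)
Op 3: C2 read [C2 read: already in M, no change] -> [I,I,M] (invalidations this op: 0; running total: 0)
Op 4: C0 write [C0 write: invalidate ['C2=M'] -> C0=M] -> [M,I,I] (invalidations this op: 1; running total: 1)
Op 5: C0 write [C0 write: already M (modified), no change] -> [M,I,I] (invalidations this op: 0; running total: 1)
Op 6: C2 write [C2 write: invalidate ['C0=M'] -> C2=M] -> [I,I,M] (invalidations this op: 1; running total: 2)
Op 7: C0 read [C0 read from I: others=['C2=M'] -> C0=S, others downsized to S] -> [S,I,S] (invalidations this op: 0; running total: 2)
Op 8: C2 write [C2 write: invalidate ['C0=S'] -> C2=M] -> [I,I,M] (invalidations this op: 1; running total: 3)

Answer: 3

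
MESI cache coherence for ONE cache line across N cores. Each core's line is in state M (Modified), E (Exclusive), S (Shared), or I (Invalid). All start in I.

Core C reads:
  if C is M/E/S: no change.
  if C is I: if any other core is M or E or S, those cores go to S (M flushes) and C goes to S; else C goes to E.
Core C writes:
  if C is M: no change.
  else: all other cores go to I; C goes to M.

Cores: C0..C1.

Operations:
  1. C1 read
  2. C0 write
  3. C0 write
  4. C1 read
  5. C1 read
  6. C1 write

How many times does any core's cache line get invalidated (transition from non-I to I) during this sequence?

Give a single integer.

Op 1: C1 read [C1 read from I: no other sharers -> C1=E (exclusive)] -> [I,E] (invalidations this op: 0; running total: 0)
Op 2: C0 write [C0 write: invalidate ['C1=E'] -> C0=M] -> [M,I] (invalidations this op: 1; running total: 1)
Op 3: C0 write [C0 write: already M (modified), no change] -> [M,I] (invalidations this op: 0; running total: 1)
Op 4: C1 read [C1 read from I: others=['C0=M'] -> C1=S, others downsized to S] -> [S,S] (invalidations this op: 0; running total: 1)
Op 5: C1 read [C1 read: already in S, no change] -> [S,S] (invalidations this op: 0; running total: 1)
Op 6: C1 write [C1 write: invalidate ['C0=S'] -> C1=M] -> [I,M] (invalidations this op: 1; running total: 2)

Answer: 2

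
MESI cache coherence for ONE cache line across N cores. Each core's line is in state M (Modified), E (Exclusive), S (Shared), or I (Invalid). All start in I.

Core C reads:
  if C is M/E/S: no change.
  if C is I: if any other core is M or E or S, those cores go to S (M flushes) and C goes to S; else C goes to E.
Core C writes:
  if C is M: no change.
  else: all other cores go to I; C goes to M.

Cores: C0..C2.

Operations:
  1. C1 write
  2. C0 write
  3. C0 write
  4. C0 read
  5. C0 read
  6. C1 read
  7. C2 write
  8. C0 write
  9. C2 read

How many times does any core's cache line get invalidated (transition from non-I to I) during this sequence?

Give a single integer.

Answer: 4

Derivation:
Op 1: C1 write [C1 write: invalidate none -> C1=M] -> [I,M,I] (invalidations this op: 0; running total: 0)
Op 2: C0 write [C0 write: invalidate ['C1=M'] -> C0=M] -> [M,I,I] (invalidations this op: 1; running total: 1)
Op 3: C0 write [C0 write: already M (modified), no change] -> [M,I,I] (invalidations this op: 0; running total: 1)
Op 4: C0 read [C0 read: already in M, no change] -> [M,I,I] (invalidations this op: 0; running total: 1)
Op 5: C0 read [C0 read: already in M, no change] -> [M,I,I] (invalidations this op: 0; running total: 1)
Op 6: C1 read [C1 read from I: others=['C0=M'] -> C1=S, others downsized to S] -> [S,S,I] (invalidations this op: 0; running total: 1)
Op 7: C2 write [C2 write: invalidate ['C0=S', 'C1=S'] -> C2=M] -> [I,I,M] (invalidations this op: 2; running total: 3)
Op 8: C0 write [C0 write: invalidate ['C2=M'] -> C0=M] -> [M,I,I] (invalidations this op: 1; running total: 4)
Op 9: C2 read [C2 read from I: others=['C0=M'] -> C2=S, others downsized to S] -> [S,I,S] (invalidations this op: 0; running total: 4)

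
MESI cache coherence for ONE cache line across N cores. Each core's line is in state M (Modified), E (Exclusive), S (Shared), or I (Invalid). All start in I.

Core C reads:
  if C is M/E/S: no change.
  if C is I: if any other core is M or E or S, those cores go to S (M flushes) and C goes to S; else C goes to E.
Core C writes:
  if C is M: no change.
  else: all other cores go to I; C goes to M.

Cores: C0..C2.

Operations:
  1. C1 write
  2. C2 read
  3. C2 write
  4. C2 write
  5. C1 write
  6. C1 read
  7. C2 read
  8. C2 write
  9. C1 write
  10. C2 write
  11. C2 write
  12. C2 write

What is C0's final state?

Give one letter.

Op 1: C1 write [C1 write: invalidate none -> C1=M] -> [I,M,I]
Op 2: C2 read [C2 read from I: others=['C1=M'] -> C2=S, others downsized to S] -> [I,S,S]
Op 3: C2 write [C2 write: invalidate ['C1=S'] -> C2=M] -> [I,I,M]
Op 4: C2 write [C2 write: already M (modified), no change] -> [I,I,M]
Op 5: C1 write [C1 write: invalidate ['C2=M'] -> C1=M] -> [I,M,I]
Op 6: C1 read [C1 read: already in M, no change] -> [I,M,I]
Op 7: C2 read [C2 read from I: others=['C1=M'] -> C2=S, others downsized to S] -> [I,S,S]
Op 8: C2 write [C2 write: invalidate ['C1=S'] -> C2=M] -> [I,I,M]
Op 9: C1 write [C1 write: invalidate ['C2=M'] -> C1=M] -> [I,M,I]
Op 10: C2 write [C2 write: invalidate ['C1=M'] -> C2=M] -> [I,I,M]
Op 11: C2 write [C2 write: already M (modified), no change] -> [I,I,M]
Op 12: C2 write [C2 write: already M (modified), no change] -> [I,I,M]

Answer: I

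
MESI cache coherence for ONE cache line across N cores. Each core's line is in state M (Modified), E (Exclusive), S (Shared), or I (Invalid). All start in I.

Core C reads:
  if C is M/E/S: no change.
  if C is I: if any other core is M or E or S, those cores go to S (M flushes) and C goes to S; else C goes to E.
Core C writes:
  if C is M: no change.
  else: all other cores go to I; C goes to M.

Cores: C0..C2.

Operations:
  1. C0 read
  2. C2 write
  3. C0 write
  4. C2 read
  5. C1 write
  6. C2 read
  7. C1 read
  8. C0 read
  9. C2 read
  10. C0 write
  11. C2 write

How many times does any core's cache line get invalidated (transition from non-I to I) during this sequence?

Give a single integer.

Op 1: C0 read [C0 read from I: no other sharers -> C0=E (exclusive)] -> [E,I,I] (invalidations this op: 0; running total: 0)
Op 2: C2 write [C2 write: invalidate ['C0=E'] -> C2=M] -> [I,I,M] (invalidations this op: 1; running total: 1)
Op 3: C0 write [C0 write: invalidate ['C2=M'] -> C0=M] -> [M,I,I] (invalidations this op: 1; running total: 2)
Op 4: C2 read [C2 read from I: others=['C0=M'] -> C2=S, others downsized to S] -> [S,I,S] (invalidations this op: 0; running total: 2)
Op 5: C1 write [C1 write: invalidate ['C0=S', 'C2=S'] -> C1=M] -> [I,M,I] (invalidations this op: 2; running total: 4)
Op 6: C2 read [C2 read from I: others=['C1=M'] -> C2=S, others downsized to S] -> [I,S,S] (invalidations this op: 0; running total: 4)
Op 7: C1 read [C1 read: already in S, no change] -> [I,S,S] (invalidations this op: 0; running total: 4)
Op 8: C0 read [C0 read from I: others=['C1=S', 'C2=S'] -> C0=S, others downsized to S] -> [S,S,S] (invalidations this op: 0; running total: 4)
Op 9: C2 read [C2 read: already in S, no change] -> [S,S,S] (invalidations this op: 0; running total: 4)
Op 10: C0 write [C0 write: invalidate ['C1=S', 'C2=S'] -> C0=M] -> [M,I,I] (invalidations this op: 2; running total: 6)
Op 11: C2 write [C2 write: invalidate ['C0=M'] -> C2=M] -> [I,I,M] (invalidations this op: 1; running total: 7)

Answer: 7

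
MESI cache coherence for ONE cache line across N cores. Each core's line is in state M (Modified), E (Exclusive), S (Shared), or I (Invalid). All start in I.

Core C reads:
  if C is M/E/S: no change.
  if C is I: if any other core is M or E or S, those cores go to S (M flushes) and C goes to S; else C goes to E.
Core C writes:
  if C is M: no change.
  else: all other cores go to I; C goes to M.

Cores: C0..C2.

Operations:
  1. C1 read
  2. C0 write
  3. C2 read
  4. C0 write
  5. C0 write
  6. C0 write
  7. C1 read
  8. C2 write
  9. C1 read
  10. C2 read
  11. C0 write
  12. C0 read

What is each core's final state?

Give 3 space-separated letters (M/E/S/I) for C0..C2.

Op 1: C1 read [C1 read from I: no other sharers -> C1=E (exclusive)] -> [I,E,I]
Op 2: C0 write [C0 write: invalidate ['C1=E'] -> C0=M] -> [M,I,I]
Op 3: C2 read [C2 read from I: others=['C0=M'] -> C2=S, others downsized to S] -> [S,I,S]
Op 4: C0 write [C0 write: invalidate ['C2=S'] -> C0=M] -> [M,I,I]
Op 5: C0 write [C0 write: already M (modified), no change] -> [M,I,I]
Op 6: C0 write [C0 write: already M (modified), no change] -> [M,I,I]
Op 7: C1 read [C1 read from I: others=['C0=M'] -> C1=S, others downsized to S] -> [S,S,I]
Op 8: C2 write [C2 write: invalidate ['C0=S', 'C1=S'] -> C2=M] -> [I,I,M]
Op 9: C1 read [C1 read from I: others=['C2=M'] -> C1=S, others downsized to S] -> [I,S,S]
Op 10: C2 read [C2 read: already in S, no change] -> [I,S,S]
Op 11: C0 write [C0 write: invalidate ['C1=S', 'C2=S'] -> C0=M] -> [M,I,I]
Op 12: C0 read [C0 read: already in M, no change] -> [M,I,I]

Answer: M I I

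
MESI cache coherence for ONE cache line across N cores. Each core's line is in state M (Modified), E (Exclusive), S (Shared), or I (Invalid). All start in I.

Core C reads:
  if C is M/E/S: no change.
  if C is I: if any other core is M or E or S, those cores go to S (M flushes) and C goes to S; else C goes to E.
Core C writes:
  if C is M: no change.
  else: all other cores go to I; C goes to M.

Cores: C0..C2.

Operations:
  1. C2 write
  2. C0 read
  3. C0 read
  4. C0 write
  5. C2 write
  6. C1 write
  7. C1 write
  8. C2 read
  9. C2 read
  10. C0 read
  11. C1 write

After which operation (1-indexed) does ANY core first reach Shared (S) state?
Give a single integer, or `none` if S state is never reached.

Answer: 2

Derivation:
Op 1: C2 write [C2 write: invalidate none -> C2=M] -> [I,I,M]
Op 2: C0 read [C0 read from I: others=['C2=M'] -> C0=S, others downsized to S] -> [S,I,S]
  -> First S state at op 2; remaining ops need not be traced.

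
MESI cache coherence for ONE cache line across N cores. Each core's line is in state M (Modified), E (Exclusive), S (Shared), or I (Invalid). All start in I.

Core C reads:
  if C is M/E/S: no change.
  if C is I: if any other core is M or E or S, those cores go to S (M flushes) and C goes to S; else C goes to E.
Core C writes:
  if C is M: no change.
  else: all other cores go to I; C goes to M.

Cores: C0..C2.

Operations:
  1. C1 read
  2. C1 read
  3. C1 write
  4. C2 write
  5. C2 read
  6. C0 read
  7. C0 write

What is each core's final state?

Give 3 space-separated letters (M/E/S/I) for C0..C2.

Op 1: C1 read [C1 read from I: no other sharers -> C1=E (exclusive)] -> [I,E,I]
Op 2: C1 read [C1 read: already in E, no change] -> [I,E,I]
Op 3: C1 write [C1 write: invalidate none -> C1=M] -> [I,M,I]
Op 4: C2 write [C2 write: invalidate ['C1=M'] -> C2=M] -> [I,I,M]
Op 5: C2 read [C2 read: already in M, no change] -> [I,I,M]
Op 6: C0 read [C0 read from I: others=['C2=M'] -> C0=S, others downsized to S] -> [S,I,S]
Op 7: C0 write [C0 write: invalidate ['C2=S'] -> C0=M] -> [M,I,I]

Answer: M I I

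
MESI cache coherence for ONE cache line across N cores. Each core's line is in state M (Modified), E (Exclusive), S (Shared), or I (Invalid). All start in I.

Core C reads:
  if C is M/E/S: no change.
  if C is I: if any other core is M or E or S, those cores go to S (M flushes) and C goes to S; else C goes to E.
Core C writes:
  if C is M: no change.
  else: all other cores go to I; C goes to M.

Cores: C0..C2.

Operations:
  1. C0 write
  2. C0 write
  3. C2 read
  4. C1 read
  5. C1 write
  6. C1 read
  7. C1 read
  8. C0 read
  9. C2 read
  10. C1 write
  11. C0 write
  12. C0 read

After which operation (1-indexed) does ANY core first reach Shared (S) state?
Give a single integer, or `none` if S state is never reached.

Answer: 3

Derivation:
Op 1: C0 write [C0 write: invalidate none -> C0=M] -> [M,I,I]
Op 2: C0 write [C0 write: already M (modified), no change] -> [M,I,I]
Op 3: C2 read [C2 read from I: others=['C0=M'] -> C2=S, others downsized to S] -> [S,I,S]
  -> First S state at op 3; remaining ops need not be traced.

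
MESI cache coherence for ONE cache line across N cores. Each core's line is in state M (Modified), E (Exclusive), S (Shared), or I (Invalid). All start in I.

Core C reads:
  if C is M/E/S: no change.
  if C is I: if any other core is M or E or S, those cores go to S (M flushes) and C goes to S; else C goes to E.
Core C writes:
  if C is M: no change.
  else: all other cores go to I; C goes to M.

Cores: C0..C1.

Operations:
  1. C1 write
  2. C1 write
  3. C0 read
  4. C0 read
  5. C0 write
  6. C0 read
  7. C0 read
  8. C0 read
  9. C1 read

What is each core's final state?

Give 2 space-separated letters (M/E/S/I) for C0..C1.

Op 1: C1 write [C1 write: invalidate none -> C1=M] -> [I,M]
Op 2: C1 write [C1 write: already M (modified), no change] -> [I,M]
Op 3: C0 read [C0 read from I: others=['C1=M'] -> C0=S, others downsized to S] -> [S,S]
Op 4: C0 read [C0 read: already in S, no change] -> [S,S]
Op 5: C0 write [C0 write: invalidate ['C1=S'] -> C0=M] -> [M,I]
Op 6: C0 read [C0 read: already in M, no change] -> [M,I]
Op 7: C0 read [C0 read: already in M, no change] -> [M,I]
Op 8: C0 read [C0 read: already in M, no change] -> [M,I]
Op 9: C1 read [C1 read from I: others=['C0=M'] -> C1=S, others downsized to S] -> [S,S]

Answer: S S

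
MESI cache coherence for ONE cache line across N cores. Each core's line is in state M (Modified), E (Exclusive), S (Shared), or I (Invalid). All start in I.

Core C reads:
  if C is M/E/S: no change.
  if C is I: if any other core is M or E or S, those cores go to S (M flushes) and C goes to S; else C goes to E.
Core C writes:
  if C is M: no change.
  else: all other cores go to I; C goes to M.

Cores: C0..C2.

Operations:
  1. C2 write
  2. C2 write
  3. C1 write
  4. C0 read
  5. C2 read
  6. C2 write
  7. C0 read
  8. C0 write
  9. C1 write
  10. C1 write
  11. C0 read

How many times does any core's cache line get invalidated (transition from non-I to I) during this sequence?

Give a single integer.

Answer: 5

Derivation:
Op 1: C2 write [C2 write: invalidate none -> C2=M] -> [I,I,M] (invalidations this op: 0; running total: 0)
Op 2: C2 write [C2 write: already M (modified), no change] -> [I,I,M] (invalidations this op: 0; running total: 0)
Op 3: C1 write [C1 write: invalidate ['C2=M'] -> C1=M] -> [I,M,I] (invalidations this op: 1; running total: 1)
Op 4: C0 read [C0 read from I: others=['C1=M'] -> C0=S, others downsized to S] -> [S,S,I] (invalidations this op: 0; running total: 1)
Op 5: C2 read [C2 read from I: others=['C0=S', 'C1=S'] -> C2=S, others downsized to S] -> [S,S,S] (invalidations this op: 0; running total: 1)
Op 6: C2 write [C2 write: invalidate ['C0=S', 'C1=S'] -> C2=M] -> [I,I,M] (invalidations this op: 2; running total: 3)
Op 7: C0 read [C0 read from I: others=['C2=M'] -> C0=S, others downsized to S] -> [S,I,S] (invalidations this op: 0; running total: 3)
Op 8: C0 write [C0 write: invalidate ['C2=S'] -> C0=M] -> [M,I,I] (invalidations this op: 1; running total: 4)
Op 9: C1 write [C1 write: invalidate ['C0=M'] -> C1=M] -> [I,M,I] (invalidations this op: 1; running total: 5)
Op 10: C1 write [C1 write: already M (modified), no change] -> [I,M,I] (invalidations this op: 0; running total: 5)
Op 11: C0 read [C0 read from I: others=['C1=M'] -> C0=S, others downsized to S] -> [S,S,I] (invalidations this op: 0; running total: 5)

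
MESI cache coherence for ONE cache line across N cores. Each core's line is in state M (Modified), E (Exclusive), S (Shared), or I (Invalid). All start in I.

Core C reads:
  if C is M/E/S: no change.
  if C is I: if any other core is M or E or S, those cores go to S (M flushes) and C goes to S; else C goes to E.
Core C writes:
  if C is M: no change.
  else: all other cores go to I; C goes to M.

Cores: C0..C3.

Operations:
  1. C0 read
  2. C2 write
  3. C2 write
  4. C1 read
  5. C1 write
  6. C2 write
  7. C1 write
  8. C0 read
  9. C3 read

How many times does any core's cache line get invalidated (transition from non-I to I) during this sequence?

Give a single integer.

Answer: 4

Derivation:
Op 1: C0 read [C0 read from I: no other sharers -> C0=E (exclusive)] -> [E,I,I,I] (invalidations this op: 0; running total: 0)
Op 2: C2 write [C2 write: invalidate ['C0=E'] -> C2=M] -> [I,I,M,I] (invalidations this op: 1; running total: 1)
Op 3: C2 write [C2 write: already M (modified), no change] -> [I,I,M,I] (invalidations this op: 0; running total: 1)
Op 4: C1 read [C1 read from I: others=['C2=M'] -> C1=S, others downsized to S] -> [I,S,S,I] (invalidations this op: 0; running total: 1)
Op 5: C1 write [C1 write: invalidate ['C2=S'] -> C1=M] -> [I,M,I,I] (invalidations this op: 1; running total: 2)
Op 6: C2 write [C2 write: invalidate ['C1=M'] -> C2=M] -> [I,I,M,I] (invalidations this op: 1; running total: 3)
Op 7: C1 write [C1 write: invalidate ['C2=M'] -> C1=M] -> [I,M,I,I] (invalidations this op: 1; running total: 4)
Op 8: C0 read [C0 read from I: others=['C1=M'] -> C0=S, others downsized to S] -> [S,S,I,I] (invalidations this op: 0; running total: 4)
Op 9: C3 read [C3 read from I: others=['C0=S', 'C1=S'] -> C3=S, others downsized to S] -> [S,S,I,S] (invalidations this op: 0; running total: 4)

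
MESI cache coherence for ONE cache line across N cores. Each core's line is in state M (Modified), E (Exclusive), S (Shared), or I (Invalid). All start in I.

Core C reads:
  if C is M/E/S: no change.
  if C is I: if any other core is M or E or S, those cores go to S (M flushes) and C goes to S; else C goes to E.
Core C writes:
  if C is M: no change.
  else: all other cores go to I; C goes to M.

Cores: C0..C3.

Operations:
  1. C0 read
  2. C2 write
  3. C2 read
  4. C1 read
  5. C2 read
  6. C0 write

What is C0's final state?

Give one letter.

Answer: M

Derivation:
Op 1: C0 read [C0 read from I: no other sharers -> C0=E (exclusive)] -> [E,I,I,I]
Op 2: C2 write [C2 write: invalidate ['C0=E'] -> C2=M] -> [I,I,M,I]
Op 3: C2 read [C2 read: already in M, no change] -> [I,I,M,I]
Op 4: C1 read [C1 read from I: others=['C2=M'] -> C1=S, others downsized to S] -> [I,S,S,I]
Op 5: C2 read [C2 read: already in S, no change] -> [I,S,S,I]
Op 6: C0 write [C0 write: invalidate ['C1=S', 'C2=S'] -> C0=M] -> [M,I,I,I]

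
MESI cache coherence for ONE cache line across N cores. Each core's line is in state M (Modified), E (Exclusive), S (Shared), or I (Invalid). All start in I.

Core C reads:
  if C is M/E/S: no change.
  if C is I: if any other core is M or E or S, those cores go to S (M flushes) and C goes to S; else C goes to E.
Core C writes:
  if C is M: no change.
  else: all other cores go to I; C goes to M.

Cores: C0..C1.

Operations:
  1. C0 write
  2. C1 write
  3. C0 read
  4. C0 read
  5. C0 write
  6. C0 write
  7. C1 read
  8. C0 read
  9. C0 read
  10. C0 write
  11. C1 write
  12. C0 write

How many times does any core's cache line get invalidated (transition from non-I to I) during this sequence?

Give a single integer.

Answer: 5

Derivation:
Op 1: C0 write [C0 write: invalidate none -> C0=M] -> [M,I] (invalidations this op: 0; running total: 0)
Op 2: C1 write [C1 write: invalidate ['C0=M'] -> C1=M] -> [I,M] (invalidations this op: 1; running total: 1)
Op 3: C0 read [C0 read from I: others=['C1=M'] -> C0=S, others downsized to S] -> [S,S] (invalidations this op: 0; running total: 1)
Op 4: C0 read [C0 read: already in S, no change] -> [S,S] (invalidations this op: 0; running total: 1)
Op 5: C0 write [C0 write: invalidate ['C1=S'] -> C0=M] -> [M,I] (invalidations this op: 1; running total: 2)
Op 6: C0 write [C0 write: already M (modified), no change] -> [M,I] (invalidations this op: 0; running total: 2)
Op 7: C1 read [C1 read from I: others=['C0=M'] -> C1=S, others downsized to S] -> [S,S] (invalidations this op: 0; running total: 2)
Op 8: C0 read [C0 read: already in S, no change] -> [S,S] (invalidations this op: 0; running total: 2)
Op 9: C0 read [C0 read: already in S, no change] -> [S,S] (invalidations this op: 0; running total: 2)
Op 10: C0 write [C0 write: invalidate ['C1=S'] -> C0=M] -> [M,I] (invalidations this op: 1; running total: 3)
Op 11: C1 write [C1 write: invalidate ['C0=M'] -> C1=M] -> [I,M] (invalidations this op: 1; running total: 4)
Op 12: C0 write [C0 write: invalidate ['C1=M'] -> C0=M] -> [M,I] (invalidations this op: 1; running total: 5)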